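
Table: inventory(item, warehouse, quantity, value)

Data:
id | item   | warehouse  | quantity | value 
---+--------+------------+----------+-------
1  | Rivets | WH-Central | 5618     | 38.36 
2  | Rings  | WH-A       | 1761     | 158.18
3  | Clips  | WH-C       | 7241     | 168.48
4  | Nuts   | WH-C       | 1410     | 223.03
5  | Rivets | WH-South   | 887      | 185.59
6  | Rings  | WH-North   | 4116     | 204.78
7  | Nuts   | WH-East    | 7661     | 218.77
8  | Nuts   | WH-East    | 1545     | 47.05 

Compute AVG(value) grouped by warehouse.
SELECT warehouse, AVG(value) as result
FROM inventory
GROUP BY warehouse

Result:
  WH-A: 158.18
  WH-C: 195.76
  WH-Central: 38.36
  WH-East: 132.91
  WH-North: 204.78
  WH-South: 185.59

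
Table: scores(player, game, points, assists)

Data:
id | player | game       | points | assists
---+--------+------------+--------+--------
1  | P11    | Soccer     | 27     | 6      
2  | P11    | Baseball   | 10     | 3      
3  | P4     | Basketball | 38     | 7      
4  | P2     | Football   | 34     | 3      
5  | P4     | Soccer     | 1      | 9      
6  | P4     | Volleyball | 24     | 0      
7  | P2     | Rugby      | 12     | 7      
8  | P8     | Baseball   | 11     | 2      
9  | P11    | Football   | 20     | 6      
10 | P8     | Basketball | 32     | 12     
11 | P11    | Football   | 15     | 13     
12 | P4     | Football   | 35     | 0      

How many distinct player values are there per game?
SELECT game, COUNT(DISTINCT player)
FROM scores
GROUP BY game

Result:
  Baseball: 2 distinct
  Basketball: 2 distinct
  Football: 3 distinct
  Rugby: 1 distinct
  Soccer: 2 distinct
  Volleyball: 1 distinct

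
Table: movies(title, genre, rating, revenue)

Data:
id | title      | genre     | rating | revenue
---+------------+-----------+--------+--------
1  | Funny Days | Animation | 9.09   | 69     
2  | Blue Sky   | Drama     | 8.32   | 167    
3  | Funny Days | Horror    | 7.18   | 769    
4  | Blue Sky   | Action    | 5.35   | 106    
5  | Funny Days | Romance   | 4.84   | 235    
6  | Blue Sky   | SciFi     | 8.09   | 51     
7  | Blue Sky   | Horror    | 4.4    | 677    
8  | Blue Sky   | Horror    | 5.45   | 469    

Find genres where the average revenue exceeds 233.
SELECT genre, AVG(revenue)
FROM movies
GROUP BY genre
HAVING AVG(revenue) > 233

Result:
  Horror: avg=638.33
  Romance: avg=235.00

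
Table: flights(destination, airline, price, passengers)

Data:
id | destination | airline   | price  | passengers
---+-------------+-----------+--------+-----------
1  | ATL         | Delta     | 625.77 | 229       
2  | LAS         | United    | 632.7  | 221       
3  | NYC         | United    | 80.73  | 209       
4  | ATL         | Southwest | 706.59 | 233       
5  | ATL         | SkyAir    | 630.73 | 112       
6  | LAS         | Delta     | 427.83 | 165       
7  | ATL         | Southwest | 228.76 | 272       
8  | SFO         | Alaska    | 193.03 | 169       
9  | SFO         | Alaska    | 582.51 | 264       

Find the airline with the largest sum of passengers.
SELECT airline, SUM(passengers) as val
FROM flights
GROUP BY airline
ORDER BY val DESC
LIMIT 1

Result: Southwest with sum(passengers) = 505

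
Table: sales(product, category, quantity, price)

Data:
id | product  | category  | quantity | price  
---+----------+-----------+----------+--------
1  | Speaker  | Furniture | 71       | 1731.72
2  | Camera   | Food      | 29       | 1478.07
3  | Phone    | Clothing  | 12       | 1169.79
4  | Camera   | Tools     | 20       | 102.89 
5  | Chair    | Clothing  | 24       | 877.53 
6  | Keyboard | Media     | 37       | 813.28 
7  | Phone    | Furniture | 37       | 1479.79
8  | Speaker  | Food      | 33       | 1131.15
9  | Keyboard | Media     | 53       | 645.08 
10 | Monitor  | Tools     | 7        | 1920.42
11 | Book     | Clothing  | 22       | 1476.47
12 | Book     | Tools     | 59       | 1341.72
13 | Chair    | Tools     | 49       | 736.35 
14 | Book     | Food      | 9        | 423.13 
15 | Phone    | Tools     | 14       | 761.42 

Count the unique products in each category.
SELECT category, COUNT(DISTINCT product)
FROM sales
GROUP BY category

Result:
  Clothing: 3 distinct
  Food: 3 distinct
  Furniture: 2 distinct
  Media: 1 distinct
  Tools: 5 distinct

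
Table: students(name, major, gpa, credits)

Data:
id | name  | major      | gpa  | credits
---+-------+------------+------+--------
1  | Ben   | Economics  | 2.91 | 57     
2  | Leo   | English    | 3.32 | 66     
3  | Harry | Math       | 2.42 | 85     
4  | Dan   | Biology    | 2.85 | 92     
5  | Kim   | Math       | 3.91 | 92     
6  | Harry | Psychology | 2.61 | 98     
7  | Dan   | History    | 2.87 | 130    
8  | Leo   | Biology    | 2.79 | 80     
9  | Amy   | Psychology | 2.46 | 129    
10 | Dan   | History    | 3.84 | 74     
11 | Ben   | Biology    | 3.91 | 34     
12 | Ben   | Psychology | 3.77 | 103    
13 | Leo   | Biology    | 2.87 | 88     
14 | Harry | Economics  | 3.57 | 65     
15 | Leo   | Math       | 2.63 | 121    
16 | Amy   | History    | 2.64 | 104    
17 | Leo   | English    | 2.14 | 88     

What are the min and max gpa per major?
SELECT major, MIN(gpa), MAX(gpa)
FROM students
GROUP BY major

Result:
  Biology: min=2.79, max=3.91
  Economics: min=2.91, max=3.57
  English: min=2.14, max=3.32
  History: min=2.64, max=3.84
  Math: min=2.42, max=3.91
  Psychology: min=2.46, max=3.77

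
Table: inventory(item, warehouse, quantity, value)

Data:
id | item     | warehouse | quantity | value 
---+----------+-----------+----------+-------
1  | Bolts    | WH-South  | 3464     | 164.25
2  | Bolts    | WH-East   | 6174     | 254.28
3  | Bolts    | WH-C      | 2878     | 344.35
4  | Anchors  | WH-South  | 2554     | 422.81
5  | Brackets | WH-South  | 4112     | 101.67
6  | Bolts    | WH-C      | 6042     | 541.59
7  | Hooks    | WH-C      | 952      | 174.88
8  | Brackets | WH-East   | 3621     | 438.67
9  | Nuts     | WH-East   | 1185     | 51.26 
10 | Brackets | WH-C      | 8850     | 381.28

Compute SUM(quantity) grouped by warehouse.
SELECT warehouse, SUM(quantity) as result
FROM inventory
GROUP BY warehouse

Result:
  WH-C: 18722
  WH-East: 10980
  WH-South: 10130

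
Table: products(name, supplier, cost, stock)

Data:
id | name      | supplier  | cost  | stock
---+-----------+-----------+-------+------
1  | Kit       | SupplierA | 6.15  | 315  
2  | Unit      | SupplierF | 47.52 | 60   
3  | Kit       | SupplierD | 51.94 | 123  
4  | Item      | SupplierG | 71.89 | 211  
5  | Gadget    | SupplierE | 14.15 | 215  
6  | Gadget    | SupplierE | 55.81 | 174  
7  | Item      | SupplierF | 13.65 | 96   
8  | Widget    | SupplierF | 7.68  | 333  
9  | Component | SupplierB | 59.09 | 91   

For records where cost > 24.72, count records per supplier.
SELECT supplier, COUNT(*)
FROM products
WHERE cost > 24.72
GROUP BY supplier

Note: WHERE filters rows before grouping.

Result:
  SupplierB: 1
  SupplierD: 1
  SupplierE: 1
  SupplierF: 1
  SupplierG: 1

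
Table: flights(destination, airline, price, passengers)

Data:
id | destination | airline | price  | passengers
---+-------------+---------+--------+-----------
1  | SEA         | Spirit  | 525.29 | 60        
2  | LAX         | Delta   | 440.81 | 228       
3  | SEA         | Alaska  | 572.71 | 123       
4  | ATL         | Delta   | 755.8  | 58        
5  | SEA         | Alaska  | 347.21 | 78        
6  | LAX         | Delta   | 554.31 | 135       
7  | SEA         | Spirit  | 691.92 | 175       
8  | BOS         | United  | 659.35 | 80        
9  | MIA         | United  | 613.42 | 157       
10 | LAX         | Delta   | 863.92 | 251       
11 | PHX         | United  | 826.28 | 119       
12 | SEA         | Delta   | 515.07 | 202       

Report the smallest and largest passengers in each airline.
SELECT airline, MIN(passengers), MAX(passengers)
FROM flights
GROUP BY airline

Result:
  Alaska: min=78, max=123
  Delta: min=58, max=251
  Spirit: min=60, max=175
  United: min=80, max=157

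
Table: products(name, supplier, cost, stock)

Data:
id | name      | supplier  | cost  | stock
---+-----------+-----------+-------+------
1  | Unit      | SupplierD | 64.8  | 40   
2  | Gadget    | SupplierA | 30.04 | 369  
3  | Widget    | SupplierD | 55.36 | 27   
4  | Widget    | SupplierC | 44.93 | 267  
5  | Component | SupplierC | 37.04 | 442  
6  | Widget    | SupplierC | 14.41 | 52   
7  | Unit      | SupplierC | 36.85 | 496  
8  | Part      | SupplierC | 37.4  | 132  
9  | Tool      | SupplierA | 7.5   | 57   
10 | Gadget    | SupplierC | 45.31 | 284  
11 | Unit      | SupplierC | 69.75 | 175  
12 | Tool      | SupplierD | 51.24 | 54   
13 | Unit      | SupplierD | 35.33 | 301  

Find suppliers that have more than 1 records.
SELECT supplier, COUNT(*) as cnt
FROM products
GROUP BY supplier
HAVING COUNT(*) > 1

Result:
  SupplierA: 2
  SupplierC: 7
  SupplierD: 4

Note: HAVING filters groups after aggregation, WHERE filters rows before.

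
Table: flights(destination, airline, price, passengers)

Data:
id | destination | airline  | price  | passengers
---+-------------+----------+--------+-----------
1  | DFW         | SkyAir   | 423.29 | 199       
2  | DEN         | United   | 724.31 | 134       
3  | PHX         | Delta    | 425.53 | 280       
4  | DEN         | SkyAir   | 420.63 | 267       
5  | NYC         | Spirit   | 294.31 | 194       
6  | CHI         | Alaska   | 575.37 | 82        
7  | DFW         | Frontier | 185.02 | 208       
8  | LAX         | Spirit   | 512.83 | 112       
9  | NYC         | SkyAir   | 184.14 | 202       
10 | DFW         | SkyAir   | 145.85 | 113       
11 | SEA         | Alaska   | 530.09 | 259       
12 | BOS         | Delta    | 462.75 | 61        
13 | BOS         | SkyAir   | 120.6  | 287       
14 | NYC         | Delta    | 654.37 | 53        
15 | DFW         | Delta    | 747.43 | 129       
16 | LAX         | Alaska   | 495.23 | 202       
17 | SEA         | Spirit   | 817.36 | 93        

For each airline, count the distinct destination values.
SELECT airline, COUNT(DISTINCT destination)
FROM flights
GROUP BY airline

Result:
  Alaska: 3 distinct
  Delta: 4 distinct
  Frontier: 1 distinct
  SkyAir: 4 distinct
  Spirit: 3 distinct
  United: 1 distinct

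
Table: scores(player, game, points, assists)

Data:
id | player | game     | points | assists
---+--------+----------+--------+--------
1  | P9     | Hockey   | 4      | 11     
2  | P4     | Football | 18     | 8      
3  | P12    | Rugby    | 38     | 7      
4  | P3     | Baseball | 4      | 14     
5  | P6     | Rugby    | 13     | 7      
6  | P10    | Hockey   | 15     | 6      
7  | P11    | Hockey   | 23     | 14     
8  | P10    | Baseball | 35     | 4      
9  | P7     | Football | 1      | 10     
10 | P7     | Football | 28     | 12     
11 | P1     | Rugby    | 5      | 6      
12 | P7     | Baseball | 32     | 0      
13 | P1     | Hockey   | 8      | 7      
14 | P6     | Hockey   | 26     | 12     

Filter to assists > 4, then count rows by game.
SELECT game, COUNT(*)
FROM scores
WHERE assists > 4
GROUP BY game

Note: WHERE filters rows before grouping.

Result:
  Baseball: 1
  Football: 3
  Hockey: 5
  Rugby: 3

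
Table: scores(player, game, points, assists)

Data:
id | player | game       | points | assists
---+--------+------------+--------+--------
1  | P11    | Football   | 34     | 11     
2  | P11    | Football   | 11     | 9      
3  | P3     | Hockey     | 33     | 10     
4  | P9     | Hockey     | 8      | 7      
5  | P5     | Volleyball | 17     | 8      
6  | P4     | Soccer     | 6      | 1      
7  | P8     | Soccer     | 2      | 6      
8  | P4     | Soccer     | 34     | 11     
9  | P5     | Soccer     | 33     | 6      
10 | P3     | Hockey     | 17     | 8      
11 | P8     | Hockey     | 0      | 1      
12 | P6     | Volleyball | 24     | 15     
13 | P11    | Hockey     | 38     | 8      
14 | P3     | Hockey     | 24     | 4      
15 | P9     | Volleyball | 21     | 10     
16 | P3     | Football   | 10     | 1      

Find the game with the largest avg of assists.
SELECT game, AVG(assists) as val
FROM scores
GROUP BY game
ORDER BY val DESC
LIMIT 1

Result: Volleyball with avg(assists) = 11.00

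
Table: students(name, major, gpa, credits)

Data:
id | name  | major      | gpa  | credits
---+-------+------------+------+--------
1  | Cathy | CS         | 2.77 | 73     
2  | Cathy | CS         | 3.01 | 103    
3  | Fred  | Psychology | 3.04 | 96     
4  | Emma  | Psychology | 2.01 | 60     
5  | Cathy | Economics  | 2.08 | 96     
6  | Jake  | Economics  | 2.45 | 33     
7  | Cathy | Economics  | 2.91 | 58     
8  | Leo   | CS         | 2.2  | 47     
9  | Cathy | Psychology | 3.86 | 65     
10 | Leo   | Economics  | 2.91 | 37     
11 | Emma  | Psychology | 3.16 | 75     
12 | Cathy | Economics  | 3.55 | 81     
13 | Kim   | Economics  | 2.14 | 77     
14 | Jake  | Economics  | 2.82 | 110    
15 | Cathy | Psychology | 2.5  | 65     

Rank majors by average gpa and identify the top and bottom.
SELECT major, AVG(gpa)
FROM students
GROUP BY major
ORDER BY AVG(gpa)

All groups:
  CS: 2.66
  Economics: 2.69
  Psychology: 2.91

Highest: Psychology (2.91)
Lowest: CS (2.66)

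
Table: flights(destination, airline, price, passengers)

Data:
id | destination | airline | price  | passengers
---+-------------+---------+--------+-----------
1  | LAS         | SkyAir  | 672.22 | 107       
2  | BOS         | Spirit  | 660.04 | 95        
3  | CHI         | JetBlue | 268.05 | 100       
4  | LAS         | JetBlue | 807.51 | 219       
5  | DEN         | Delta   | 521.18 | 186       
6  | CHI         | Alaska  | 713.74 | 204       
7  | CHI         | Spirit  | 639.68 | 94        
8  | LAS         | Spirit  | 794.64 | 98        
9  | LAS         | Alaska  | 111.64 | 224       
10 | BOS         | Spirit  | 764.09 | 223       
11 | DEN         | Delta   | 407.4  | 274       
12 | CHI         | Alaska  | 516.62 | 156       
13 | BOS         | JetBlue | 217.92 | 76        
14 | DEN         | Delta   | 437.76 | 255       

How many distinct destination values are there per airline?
SELECT airline, COUNT(DISTINCT destination)
FROM flights
GROUP BY airline

Result:
  Alaska: 2 distinct
  Delta: 1 distinct
  JetBlue: 3 distinct
  SkyAir: 1 distinct
  Spirit: 3 distinct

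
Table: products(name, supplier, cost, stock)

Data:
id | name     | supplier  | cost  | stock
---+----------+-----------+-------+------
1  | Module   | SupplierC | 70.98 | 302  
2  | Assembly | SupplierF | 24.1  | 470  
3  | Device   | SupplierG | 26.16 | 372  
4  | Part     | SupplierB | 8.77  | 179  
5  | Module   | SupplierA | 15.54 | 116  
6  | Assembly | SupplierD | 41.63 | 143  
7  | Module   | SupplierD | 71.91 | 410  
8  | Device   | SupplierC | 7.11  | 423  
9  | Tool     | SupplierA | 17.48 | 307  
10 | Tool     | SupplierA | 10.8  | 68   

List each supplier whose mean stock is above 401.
SELECT supplier, AVG(stock)
FROM products
GROUP BY supplier
HAVING AVG(stock) > 401

Result:
  SupplierF: avg=470.00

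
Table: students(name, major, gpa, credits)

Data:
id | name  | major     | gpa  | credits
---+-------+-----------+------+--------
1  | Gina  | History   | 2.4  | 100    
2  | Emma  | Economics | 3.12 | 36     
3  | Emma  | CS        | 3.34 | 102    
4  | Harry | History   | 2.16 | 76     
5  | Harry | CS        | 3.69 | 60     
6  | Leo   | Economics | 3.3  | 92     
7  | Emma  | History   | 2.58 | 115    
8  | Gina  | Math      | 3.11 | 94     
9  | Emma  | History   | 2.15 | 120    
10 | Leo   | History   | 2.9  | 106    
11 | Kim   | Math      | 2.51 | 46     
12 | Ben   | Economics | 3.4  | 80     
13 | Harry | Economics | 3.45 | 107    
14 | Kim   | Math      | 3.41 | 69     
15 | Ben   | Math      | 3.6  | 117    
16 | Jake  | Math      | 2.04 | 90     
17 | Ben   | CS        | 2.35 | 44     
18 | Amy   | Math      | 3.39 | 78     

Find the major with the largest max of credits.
SELECT major, MAX(credits) as val
FROM students
GROUP BY major
ORDER BY val DESC
LIMIT 1

Result: History with max(credits) = 120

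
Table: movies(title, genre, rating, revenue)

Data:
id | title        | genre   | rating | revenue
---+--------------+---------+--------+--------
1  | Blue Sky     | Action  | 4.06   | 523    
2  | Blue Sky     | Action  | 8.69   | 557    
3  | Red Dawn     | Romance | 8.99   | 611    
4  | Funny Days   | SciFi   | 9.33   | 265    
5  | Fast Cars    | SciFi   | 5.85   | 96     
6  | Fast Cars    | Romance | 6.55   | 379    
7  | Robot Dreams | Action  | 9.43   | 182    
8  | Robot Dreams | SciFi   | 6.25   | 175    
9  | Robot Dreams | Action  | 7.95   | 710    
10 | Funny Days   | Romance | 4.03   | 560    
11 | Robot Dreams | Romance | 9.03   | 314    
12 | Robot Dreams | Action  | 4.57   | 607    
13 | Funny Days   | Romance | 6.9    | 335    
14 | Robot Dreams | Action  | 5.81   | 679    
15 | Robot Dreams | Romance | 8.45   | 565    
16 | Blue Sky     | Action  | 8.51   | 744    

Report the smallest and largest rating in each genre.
SELECT genre, MIN(rating), MAX(rating)
FROM movies
GROUP BY genre

Result:
  Action: min=4.06, max=9.43
  Romance: min=4.03, max=9.03
  SciFi: min=5.85, max=9.33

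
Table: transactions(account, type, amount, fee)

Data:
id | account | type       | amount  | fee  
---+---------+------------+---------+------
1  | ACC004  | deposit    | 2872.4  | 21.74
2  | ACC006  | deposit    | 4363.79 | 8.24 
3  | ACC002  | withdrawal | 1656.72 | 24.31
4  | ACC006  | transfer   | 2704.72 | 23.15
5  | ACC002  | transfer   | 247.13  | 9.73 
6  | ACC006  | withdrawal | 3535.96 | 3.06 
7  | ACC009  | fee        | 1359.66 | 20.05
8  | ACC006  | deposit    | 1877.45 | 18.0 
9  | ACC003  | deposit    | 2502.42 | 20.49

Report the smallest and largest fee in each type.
SELECT type, MIN(fee), MAX(fee)
FROM transactions
GROUP BY type

Result:
  deposit: min=8.24, max=21.74
  fee: min=20.05, max=20.05
  transfer: min=9.73, max=23.15
  withdrawal: min=3.06, max=24.31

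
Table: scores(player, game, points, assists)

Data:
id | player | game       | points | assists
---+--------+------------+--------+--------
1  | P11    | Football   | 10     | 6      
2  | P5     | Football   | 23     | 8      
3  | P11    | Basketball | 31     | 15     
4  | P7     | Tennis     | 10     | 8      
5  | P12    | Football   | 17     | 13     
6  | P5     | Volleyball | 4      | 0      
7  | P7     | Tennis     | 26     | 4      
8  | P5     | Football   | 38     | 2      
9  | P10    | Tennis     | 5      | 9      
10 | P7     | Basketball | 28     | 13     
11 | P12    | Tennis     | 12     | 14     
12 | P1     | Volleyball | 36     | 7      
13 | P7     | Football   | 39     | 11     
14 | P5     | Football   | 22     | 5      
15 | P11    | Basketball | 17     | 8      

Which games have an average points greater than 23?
SELECT game, AVG(points)
FROM scores
GROUP BY game
HAVING AVG(points) > 23

Result:
  Basketball: avg=25.33
  Football: avg=24.83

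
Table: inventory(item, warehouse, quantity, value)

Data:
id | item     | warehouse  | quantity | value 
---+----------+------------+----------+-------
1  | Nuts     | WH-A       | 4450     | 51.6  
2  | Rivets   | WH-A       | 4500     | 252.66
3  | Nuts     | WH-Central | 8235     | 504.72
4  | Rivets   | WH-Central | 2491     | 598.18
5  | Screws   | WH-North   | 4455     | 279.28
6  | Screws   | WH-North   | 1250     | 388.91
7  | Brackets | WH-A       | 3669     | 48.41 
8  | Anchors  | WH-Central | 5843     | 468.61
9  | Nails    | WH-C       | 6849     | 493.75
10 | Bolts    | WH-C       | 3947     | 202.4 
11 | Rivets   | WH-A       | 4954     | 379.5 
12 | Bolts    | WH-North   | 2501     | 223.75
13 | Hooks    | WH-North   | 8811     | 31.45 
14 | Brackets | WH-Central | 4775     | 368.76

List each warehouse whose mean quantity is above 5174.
SELECT warehouse, AVG(quantity)
FROM inventory
GROUP BY warehouse
HAVING AVG(quantity) > 5174

Result:
  WH-C: avg=5398.00
  WH-Central: avg=5336.00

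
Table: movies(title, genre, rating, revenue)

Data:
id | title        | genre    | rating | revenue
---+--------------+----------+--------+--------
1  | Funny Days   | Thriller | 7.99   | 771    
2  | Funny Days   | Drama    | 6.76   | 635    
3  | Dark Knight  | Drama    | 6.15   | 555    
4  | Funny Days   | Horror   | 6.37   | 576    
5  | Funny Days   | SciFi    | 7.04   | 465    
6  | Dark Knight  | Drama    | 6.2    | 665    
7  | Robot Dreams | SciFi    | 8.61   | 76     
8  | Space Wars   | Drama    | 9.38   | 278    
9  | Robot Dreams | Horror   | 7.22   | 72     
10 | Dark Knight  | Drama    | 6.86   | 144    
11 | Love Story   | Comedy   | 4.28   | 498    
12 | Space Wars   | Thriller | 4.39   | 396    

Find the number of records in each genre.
SELECT genre, COUNT(*) as count
FROM movies
GROUP BY genre

Result:
  Comedy: 1
  Drama: 5
  Horror: 2
  SciFi: 2
  Thriller: 2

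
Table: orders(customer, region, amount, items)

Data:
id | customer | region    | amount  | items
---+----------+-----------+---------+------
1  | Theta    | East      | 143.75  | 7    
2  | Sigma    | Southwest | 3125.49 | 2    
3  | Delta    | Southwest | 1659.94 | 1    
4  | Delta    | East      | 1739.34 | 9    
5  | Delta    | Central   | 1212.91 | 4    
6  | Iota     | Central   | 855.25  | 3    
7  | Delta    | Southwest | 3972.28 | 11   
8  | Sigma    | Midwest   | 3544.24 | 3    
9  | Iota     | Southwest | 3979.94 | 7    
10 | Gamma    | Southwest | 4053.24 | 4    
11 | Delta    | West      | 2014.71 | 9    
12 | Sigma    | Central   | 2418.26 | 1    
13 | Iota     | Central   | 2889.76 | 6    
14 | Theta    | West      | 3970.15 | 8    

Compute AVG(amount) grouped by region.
SELECT region, AVG(amount) as result
FROM orders
GROUP BY region

Result:
  Central: 1844.05
  East: 941.55
  Midwest: 3544.24
  Southwest: 3358.18
  West: 2992.43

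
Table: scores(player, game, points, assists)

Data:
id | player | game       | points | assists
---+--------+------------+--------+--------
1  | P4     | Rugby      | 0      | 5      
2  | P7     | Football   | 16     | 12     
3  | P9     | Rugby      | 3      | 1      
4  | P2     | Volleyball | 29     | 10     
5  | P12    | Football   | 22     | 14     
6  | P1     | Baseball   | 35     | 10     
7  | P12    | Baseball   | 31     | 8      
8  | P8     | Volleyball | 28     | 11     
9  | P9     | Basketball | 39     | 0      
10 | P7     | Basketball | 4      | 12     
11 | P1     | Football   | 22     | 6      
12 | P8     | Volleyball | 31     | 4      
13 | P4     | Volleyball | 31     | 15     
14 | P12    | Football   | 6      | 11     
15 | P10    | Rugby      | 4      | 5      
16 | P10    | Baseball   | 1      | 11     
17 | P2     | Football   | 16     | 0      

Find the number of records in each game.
SELECT game, COUNT(*) as count
FROM scores
GROUP BY game

Result:
  Baseball: 3
  Basketball: 2
  Football: 5
  Rugby: 3
  Volleyball: 4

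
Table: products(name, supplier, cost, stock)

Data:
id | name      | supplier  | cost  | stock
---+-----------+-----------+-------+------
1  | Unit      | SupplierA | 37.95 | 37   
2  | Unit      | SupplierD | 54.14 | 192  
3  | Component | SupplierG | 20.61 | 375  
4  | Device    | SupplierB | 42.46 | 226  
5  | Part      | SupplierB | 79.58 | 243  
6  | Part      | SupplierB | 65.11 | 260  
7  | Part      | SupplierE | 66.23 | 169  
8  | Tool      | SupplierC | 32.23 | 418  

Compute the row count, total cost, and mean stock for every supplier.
SELECT supplier,
       COUNT(*) as cnt,
       SUM(cost) as total_cost,
       AVG(stock) as avg_stock
FROM products
GROUP BY supplier

Result:
  SupplierA: 1 records, 37.95 total cost, 37.00 avg stock
  SupplierB: 3 records, 187.15 total cost, 243.00 avg stock
  SupplierC: 1 records, 32.23 total cost, 418.00 avg stock
  SupplierD: 1 records, 54.14 total cost, 192.00 avg stock
  SupplierE: 1 records, 66.23 total cost, 169.00 avg stock
  SupplierG: 1 records, 20.61 total cost, 375.00 avg stock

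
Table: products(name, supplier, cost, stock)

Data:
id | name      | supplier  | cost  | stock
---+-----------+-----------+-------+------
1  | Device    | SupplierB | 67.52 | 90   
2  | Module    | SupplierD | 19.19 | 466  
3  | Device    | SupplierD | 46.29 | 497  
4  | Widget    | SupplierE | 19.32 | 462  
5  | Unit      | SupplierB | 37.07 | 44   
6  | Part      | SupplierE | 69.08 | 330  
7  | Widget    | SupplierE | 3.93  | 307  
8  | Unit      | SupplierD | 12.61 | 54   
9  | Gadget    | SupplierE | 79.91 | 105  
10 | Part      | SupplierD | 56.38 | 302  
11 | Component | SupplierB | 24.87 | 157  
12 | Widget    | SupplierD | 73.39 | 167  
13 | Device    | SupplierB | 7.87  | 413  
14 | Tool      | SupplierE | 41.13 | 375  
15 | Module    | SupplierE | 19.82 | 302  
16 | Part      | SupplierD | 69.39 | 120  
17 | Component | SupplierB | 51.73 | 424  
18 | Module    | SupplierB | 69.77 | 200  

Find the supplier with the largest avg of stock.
SELECT supplier, AVG(stock) as val
FROM products
GROUP BY supplier
ORDER BY val DESC
LIMIT 1

Result: SupplierE with avg(stock) = 313.50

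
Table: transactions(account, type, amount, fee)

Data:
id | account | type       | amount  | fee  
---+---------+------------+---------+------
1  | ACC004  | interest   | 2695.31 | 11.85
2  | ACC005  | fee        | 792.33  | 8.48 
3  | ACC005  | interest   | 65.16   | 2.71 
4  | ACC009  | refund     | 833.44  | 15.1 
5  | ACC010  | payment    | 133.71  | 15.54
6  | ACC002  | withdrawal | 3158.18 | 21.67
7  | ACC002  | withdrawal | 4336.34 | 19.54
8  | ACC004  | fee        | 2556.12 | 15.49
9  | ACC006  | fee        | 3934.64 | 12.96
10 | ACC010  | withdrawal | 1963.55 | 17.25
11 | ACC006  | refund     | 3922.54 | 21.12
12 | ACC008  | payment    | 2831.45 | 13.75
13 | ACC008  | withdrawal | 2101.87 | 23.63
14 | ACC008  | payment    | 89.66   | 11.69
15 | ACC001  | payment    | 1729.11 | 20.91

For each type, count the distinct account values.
SELECT type, COUNT(DISTINCT account)
FROM transactions
GROUP BY type

Result:
  fee: 3 distinct
  interest: 2 distinct
  payment: 3 distinct
  refund: 2 distinct
  withdrawal: 3 distinct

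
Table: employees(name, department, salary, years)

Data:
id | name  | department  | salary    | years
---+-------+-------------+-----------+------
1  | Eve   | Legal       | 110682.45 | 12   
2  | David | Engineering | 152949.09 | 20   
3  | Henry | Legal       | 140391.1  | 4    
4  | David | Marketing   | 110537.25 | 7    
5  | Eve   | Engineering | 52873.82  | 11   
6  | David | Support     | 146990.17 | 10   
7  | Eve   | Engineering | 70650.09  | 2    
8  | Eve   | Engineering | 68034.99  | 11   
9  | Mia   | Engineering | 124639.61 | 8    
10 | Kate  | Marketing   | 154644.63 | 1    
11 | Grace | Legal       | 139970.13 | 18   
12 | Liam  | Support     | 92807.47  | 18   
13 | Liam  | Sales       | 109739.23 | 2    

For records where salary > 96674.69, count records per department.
SELECT department, COUNT(*)
FROM employees
WHERE salary > 96674.69
GROUP BY department

Note: WHERE filters rows before grouping.

Result:
  Engineering: 2
  Legal: 3
  Marketing: 2
  Sales: 1
  Support: 1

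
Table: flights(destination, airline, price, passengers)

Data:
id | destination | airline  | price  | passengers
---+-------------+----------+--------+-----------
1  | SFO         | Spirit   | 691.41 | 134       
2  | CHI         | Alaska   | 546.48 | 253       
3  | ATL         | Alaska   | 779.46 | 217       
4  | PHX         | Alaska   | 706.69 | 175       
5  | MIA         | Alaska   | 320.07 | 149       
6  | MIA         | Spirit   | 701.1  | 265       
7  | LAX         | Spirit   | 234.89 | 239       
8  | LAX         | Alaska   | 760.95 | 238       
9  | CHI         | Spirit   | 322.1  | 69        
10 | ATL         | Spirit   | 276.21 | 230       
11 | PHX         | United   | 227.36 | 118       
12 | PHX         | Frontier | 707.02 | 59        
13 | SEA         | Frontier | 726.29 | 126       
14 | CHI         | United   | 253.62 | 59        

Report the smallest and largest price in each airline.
SELECT airline, MIN(price), MAX(price)
FROM flights
GROUP BY airline

Result:
  Alaska: min=320.07, max=779.46
  Frontier: min=707.02, max=726.29
  Spirit: min=234.89, max=701.10
  United: min=227.36, max=253.62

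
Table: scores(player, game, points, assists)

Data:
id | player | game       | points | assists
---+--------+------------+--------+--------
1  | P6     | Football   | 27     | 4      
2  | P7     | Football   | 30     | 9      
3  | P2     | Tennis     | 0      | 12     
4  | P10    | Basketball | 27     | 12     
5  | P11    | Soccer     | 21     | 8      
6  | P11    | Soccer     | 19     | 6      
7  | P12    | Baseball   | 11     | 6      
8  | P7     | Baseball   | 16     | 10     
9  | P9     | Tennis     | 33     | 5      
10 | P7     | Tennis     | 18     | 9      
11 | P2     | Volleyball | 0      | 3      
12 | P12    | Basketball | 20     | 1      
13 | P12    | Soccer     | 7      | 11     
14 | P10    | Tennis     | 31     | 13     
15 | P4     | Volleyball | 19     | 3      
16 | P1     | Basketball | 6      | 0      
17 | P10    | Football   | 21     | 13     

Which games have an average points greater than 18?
SELECT game, AVG(points)
FROM scores
GROUP BY game
HAVING AVG(points) > 18

Result:
  Football: avg=26.00
  Tennis: avg=20.50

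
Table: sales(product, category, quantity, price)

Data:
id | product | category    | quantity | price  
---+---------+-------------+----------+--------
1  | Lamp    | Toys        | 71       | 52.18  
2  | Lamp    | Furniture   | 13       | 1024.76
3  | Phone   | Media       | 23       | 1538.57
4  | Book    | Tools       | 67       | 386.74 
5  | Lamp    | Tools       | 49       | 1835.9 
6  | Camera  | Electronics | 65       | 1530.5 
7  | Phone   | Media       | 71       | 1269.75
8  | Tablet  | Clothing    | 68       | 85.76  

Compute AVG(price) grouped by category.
SELECT category, AVG(price) as result
FROM sales
GROUP BY category

Result:
  Clothing: 85.76
  Electronics: 1530.50
  Furniture: 1024.76
  Media: 1404.16
  Tools: 1111.32
  Toys: 52.18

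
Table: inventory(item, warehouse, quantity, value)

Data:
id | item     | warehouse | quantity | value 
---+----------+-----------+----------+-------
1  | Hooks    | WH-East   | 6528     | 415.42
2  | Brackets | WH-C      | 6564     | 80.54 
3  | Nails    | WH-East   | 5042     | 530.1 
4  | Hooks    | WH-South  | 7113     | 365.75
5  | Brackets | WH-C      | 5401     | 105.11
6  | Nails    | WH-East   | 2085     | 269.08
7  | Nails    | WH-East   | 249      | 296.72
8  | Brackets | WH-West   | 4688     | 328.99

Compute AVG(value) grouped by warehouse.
SELECT warehouse, AVG(value) as result
FROM inventory
GROUP BY warehouse

Result:
  WH-C: 92.83
  WH-East: 377.83
  WH-South: 365.75
  WH-West: 328.99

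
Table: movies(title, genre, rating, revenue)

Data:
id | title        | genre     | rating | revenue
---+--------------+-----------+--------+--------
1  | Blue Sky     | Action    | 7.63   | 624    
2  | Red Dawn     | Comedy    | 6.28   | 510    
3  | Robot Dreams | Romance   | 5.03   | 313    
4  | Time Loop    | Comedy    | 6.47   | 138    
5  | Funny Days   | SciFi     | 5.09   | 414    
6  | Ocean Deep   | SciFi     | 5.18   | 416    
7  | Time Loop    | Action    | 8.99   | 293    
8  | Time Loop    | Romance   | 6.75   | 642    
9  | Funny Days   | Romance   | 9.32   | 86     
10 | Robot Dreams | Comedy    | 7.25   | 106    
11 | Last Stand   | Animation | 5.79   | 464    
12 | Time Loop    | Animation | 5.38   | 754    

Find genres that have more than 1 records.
SELECT genre, COUNT(*) as cnt
FROM movies
GROUP BY genre
HAVING COUNT(*) > 1

Result:
  Action: 2
  Animation: 2
  Comedy: 3
  Romance: 3
  SciFi: 2

Note: HAVING filters groups after aggregation, WHERE filters rows before.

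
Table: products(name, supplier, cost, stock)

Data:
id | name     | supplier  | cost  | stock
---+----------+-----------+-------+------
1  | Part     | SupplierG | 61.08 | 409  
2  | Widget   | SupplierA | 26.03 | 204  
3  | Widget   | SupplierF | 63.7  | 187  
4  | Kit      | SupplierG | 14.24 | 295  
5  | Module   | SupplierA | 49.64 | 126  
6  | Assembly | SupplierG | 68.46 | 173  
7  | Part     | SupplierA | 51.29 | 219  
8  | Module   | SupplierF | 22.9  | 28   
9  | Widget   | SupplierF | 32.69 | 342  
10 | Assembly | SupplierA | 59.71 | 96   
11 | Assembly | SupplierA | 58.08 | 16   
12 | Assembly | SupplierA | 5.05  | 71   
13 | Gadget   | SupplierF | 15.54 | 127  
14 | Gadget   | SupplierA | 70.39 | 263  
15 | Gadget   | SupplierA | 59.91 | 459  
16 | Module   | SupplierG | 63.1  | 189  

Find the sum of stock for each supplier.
SELECT supplier, SUM(stock) as result
FROM products
GROUP BY supplier

Result:
  SupplierA: 1454
  SupplierF: 684
  SupplierG: 1066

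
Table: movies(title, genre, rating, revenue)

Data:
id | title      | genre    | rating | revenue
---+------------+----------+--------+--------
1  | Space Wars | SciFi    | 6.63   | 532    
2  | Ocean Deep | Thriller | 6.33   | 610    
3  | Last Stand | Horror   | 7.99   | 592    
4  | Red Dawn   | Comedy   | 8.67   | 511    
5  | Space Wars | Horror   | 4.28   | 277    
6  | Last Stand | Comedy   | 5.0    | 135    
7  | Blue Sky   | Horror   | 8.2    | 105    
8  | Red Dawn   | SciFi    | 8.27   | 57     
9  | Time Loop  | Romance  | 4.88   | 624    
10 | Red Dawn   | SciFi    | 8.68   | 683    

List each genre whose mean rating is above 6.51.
SELECT genre, AVG(rating)
FROM movies
GROUP BY genre
HAVING AVG(rating) > 6.51

Result:
  Comedy: avg=6.84
  Horror: avg=6.82
  SciFi: avg=7.86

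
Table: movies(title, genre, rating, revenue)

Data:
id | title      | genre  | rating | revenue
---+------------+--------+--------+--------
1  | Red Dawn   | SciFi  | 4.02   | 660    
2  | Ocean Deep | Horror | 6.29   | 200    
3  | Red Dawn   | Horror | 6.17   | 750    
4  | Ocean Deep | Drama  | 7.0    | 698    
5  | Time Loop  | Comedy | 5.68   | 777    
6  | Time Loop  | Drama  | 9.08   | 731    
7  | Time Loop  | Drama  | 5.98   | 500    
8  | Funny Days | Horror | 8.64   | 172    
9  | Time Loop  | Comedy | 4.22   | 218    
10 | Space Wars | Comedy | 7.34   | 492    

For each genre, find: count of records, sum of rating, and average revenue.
SELECT genre,
       COUNT(*) as cnt,
       SUM(rating) as total_rating,
       AVG(revenue) as avg_revenue
FROM movies
GROUP BY genre

Result:
  Comedy: 3 records, 17.24 total rating, 495.67 avg revenue
  Drama: 3 records, 22.06 total rating, 643.00 avg revenue
  Horror: 3 records, 21.10 total rating, 374.00 avg revenue
  SciFi: 1 records, 4.02 total rating, 660.00 avg revenue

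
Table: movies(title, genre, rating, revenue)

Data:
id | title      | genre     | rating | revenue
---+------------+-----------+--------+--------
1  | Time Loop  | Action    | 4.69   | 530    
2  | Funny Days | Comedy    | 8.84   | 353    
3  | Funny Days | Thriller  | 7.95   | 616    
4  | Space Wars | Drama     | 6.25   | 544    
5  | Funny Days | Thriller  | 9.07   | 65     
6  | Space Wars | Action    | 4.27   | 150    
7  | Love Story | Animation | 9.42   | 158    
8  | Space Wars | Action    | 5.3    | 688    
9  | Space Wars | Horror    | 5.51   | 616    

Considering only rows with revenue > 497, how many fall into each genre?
SELECT genre, COUNT(*)
FROM movies
WHERE revenue > 497
GROUP BY genre

Note: WHERE filters rows before grouping.

Result:
  Action: 2
  Drama: 1
  Horror: 1
  Thriller: 1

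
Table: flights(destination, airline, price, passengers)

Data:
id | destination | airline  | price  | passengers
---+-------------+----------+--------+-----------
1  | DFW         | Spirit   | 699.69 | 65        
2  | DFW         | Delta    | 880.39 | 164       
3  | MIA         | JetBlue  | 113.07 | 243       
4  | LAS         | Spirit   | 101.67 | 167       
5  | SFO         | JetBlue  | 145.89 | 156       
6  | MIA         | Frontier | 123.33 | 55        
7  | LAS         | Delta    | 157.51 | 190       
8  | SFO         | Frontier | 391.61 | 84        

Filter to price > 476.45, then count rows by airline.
SELECT airline, COUNT(*)
FROM flights
WHERE price > 476.45
GROUP BY airline

Note: WHERE filters rows before grouping.

Result:
  Delta: 1
  Spirit: 1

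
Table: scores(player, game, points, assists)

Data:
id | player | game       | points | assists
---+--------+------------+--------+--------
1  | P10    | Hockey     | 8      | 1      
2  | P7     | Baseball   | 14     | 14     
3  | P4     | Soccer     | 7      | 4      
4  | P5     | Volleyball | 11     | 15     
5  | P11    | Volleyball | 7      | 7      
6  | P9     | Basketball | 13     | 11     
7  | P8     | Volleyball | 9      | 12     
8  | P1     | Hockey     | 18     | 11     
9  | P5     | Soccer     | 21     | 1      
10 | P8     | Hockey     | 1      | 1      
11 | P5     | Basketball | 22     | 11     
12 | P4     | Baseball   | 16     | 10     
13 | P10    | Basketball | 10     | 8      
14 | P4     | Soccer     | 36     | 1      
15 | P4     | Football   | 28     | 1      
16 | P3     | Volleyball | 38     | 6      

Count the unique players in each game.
SELECT game, COUNT(DISTINCT player)
FROM scores
GROUP BY game

Result:
  Baseball: 2 distinct
  Basketball: 3 distinct
  Football: 1 distinct
  Hockey: 3 distinct
  Soccer: 2 distinct
  Volleyball: 4 distinct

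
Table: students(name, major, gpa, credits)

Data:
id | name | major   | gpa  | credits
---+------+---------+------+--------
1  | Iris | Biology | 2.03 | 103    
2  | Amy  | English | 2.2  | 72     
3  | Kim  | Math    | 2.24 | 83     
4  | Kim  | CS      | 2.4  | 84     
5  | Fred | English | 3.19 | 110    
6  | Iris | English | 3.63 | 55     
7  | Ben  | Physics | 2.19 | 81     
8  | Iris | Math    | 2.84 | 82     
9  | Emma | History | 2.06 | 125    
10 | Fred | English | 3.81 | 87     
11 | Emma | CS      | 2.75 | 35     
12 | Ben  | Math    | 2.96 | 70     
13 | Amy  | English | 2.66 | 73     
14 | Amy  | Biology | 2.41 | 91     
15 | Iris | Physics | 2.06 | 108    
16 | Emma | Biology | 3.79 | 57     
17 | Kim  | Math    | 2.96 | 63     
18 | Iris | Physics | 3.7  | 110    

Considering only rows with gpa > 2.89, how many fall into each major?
SELECT major, COUNT(*)
FROM students
WHERE gpa > 2.89
GROUP BY major

Note: WHERE filters rows before grouping.

Result:
  Biology: 1
  English: 3
  Math: 2
  Physics: 1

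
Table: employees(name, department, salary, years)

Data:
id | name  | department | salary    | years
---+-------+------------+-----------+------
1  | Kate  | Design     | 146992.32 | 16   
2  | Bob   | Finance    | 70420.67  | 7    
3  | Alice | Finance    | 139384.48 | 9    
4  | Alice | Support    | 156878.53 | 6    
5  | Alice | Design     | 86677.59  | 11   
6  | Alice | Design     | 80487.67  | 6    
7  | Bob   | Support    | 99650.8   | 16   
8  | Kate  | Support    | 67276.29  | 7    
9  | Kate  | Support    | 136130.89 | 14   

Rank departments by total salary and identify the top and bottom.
SELECT department, SUM(salary)
FROM employees
GROUP BY department
ORDER BY SUM(salary)

All groups:
  Finance: 209805.15
  Design: 314157.58
  Support: 459936.51

Highest: Support (459936.51)
Lowest: Finance (209805.15)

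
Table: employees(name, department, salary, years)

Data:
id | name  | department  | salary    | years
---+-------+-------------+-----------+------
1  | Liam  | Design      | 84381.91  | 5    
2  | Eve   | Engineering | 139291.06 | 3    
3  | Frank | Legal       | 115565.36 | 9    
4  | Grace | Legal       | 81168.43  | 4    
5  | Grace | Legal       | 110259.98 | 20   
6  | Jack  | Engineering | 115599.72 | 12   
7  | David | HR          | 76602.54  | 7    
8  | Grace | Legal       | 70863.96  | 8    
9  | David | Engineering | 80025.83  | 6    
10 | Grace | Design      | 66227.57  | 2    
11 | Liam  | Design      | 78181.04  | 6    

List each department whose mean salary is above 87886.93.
SELECT department, AVG(salary)
FROM employees
GROUP BY department
HAVING AVG(salary) > 87886.93

Result:
  Engineering: avg=111638.87
  Legal: avg=94464.43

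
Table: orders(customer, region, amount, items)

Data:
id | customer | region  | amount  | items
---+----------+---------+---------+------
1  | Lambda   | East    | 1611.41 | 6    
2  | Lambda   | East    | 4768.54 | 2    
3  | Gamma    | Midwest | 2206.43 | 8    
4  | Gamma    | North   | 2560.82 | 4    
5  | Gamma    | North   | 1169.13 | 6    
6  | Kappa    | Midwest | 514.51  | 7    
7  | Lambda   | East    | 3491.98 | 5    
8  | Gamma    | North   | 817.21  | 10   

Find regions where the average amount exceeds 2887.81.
SELECT region, AVG(amount)
FROM orders
GROUP BY region
HAVING AVG(amount) > 2887.81

Result:
  East: avg=3290.64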